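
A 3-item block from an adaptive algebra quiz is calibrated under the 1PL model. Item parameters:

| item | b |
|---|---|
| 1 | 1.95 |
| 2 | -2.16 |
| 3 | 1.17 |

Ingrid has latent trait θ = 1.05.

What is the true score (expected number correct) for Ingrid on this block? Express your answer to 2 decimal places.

P(θ) = 1 / (1 + exp(−(θ − b)))
P_1 = 1/(1+e^{0.9000}) = 0.2891
P_2 = 1/(1+e^{-3.2100}) = 0.9612
P_3 = 1/(1+e^{0.1200}) = 0.4700
E[score] = 0.2891 + 0.9612 + 0.4700 = 1.7203

1.72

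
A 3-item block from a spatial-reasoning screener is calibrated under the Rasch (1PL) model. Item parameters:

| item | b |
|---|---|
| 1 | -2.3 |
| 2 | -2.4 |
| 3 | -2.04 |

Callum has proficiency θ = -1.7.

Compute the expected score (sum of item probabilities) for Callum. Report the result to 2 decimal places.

1.90

P(θ) = 1 / (1 + exp(−(θ − b)))
P_1 = 1/(1+e^{-0.6000}) = 0.6457
P_2 = 1/(1+e^{-0.7000}) = 0.6682
P_3 = 1/(1+e^{-0.3400}) = 0.5842
E[score] = 0.6457 + 0.6682 + 0.5842 = 1.8980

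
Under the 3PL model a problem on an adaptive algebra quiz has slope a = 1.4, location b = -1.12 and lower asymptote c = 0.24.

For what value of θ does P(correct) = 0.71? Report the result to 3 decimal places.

-0.775

P(θ) = c + (1 − c) · 1 / (1 + exp(−a(θ − b)))
Remove guessing floor: (0.71 − 0.24)/(1 − 0.24) = 0.6184
logit = ln(0.6184/0.3816) = 0.4829
θ = b + logit/(a) = -1.12 + 0.4829/1.4000 = -0.7751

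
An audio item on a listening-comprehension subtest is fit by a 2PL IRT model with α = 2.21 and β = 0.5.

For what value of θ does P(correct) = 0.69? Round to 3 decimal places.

0.862

P(θ) = 1 / (1 + exp(−α(θ − β)))
logit = ln(0.6900/0.3100) = 0.8001
θ = β + logit/(α) = 0.5 + 0.8001/2.2100 = 0.8620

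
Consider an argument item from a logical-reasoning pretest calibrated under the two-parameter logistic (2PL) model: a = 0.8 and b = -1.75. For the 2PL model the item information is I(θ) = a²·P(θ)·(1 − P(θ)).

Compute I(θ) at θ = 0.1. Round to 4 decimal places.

0.0967

P = 1/(1+e^{-1.4800}) = 0.8146
P(1−P) = 0.8146 × 0.1854 = 0.1510
I = a² × P(1−P) = 0.8² × 0.1510 = 0.09667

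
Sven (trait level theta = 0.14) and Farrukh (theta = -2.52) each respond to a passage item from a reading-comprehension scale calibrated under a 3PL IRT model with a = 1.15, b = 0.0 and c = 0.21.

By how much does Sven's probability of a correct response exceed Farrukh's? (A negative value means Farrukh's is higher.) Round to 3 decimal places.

0.385

P(theta) = c + (1 − c) · 1 / (1 + exp(−a(theta − b)))
P(Sven) = 0.6367  [exponent 0.1610]
P(Farrukh) = 0.2513  [exponent -2.8980]
Difference = 0.6367 − 0.2513 = 0.3854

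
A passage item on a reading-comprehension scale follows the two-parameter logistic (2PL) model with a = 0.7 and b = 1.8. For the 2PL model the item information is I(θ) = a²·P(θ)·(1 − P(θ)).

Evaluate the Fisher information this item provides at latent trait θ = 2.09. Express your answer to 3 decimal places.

0.121

P = 1/(1+e^{-0.2030}) = 0.5506
P(1−P) = 0.5506 × 0.4494 = 0.2474
I = a² × P(1−P) = 0.7² × 0.2474 = 0.12125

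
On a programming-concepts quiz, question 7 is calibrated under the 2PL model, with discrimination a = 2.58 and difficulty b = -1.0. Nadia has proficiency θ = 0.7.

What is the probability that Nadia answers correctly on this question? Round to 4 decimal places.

P(θ) = 1 / (1 + exp(−a(θ − b)))
Exponent: 2.58 × (0.7 − (-1.0)) = 4.3860
1/(1 + e^{-4.3860}) = 0.9877

0.9877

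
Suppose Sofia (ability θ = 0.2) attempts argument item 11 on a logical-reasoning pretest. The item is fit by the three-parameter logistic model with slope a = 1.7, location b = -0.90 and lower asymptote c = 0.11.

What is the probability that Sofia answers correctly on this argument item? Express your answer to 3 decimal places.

0.881

P(θ) = c + (1 − c) · 1 / (1 + exp(−a(θ − b)))
Exponent: 1.7 × (0.2 − (-0.90)) = 1.8700
1/(1 + e^{-1.8700}) = 0.8665
P = 0.11 + 0.89 × 0.8665 = 0.8811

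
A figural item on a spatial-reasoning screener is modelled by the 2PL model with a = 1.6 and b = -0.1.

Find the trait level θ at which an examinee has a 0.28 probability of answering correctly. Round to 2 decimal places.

-0.69

P(θ) = 1 / (1 + exp(−a(θ − b)))
logit = ln(0.2800/0.7200) = -0.9445
θ = b + logit/(a) = -0.1 + (-0.9445)/1.6000 = -0.6903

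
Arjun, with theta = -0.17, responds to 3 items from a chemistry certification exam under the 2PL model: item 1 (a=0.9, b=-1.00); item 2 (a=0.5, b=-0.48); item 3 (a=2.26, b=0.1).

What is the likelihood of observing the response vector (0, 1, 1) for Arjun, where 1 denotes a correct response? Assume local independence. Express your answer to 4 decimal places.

0.0610

P(theta) = 1 / (1 + exp(−a(theta − b)))
P_1 = 1/(1+e^{-0.7470}) = 0.6785
P_2 = 1/(1+e^{-0.1550}) = 0.5387
P_3 = 1/(1+e^{0.6102}) = 0.3520
L = (1−P_1) × P_2 × P_3 = 0.3215 × 0.5387 × 0.3520 = 0.06096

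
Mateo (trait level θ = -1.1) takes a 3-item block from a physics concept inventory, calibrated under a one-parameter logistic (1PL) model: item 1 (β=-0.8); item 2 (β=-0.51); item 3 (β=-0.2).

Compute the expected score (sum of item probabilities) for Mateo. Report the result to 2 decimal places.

P(θ) = 1 / (1 + exp(−(θ − β)))
P_1 = 1/(1+e^{0.3000}) = 0.4256
P_2 = 1/(1+e^{0.5900}) = 0.3566
P_3 = 1/(1+e^{0.9000}) = 0.2891
E[score] = 0.4256 + 0.3566 + 0.2891 = 1.0712

1.07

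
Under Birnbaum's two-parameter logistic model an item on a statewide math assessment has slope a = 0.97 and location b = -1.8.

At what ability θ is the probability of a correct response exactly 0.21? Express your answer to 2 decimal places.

-3.17

P(θ) = 1 / (1 + exp(−a(θ − b)))
logit = ln(0.2100/0.7900) = -1.3249
θ = b + logit/(a) = -1.8 + (-1.3249)/0.9700 = -3.1659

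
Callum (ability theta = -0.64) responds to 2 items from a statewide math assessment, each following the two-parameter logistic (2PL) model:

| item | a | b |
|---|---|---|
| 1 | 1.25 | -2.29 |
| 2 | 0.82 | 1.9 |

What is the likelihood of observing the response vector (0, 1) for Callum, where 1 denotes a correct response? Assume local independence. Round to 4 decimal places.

0.0125

P(theta) = 1 / (1 + exp(−a(theta − b)))
P_1 = 1/(1+e^{-2.0625}) = 0.8872
P_2 = 1/(1+e^{2.0828}) = 0.1108
L = (1−P_1) × P_2 = 0.1128 × 0.1108 = 0.01250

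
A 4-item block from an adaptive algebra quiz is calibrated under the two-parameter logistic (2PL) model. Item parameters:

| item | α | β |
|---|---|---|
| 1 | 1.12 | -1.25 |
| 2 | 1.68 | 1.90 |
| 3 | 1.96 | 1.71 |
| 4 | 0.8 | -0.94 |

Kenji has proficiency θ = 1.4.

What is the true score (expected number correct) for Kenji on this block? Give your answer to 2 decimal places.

P(θ) = 1 / (1 + exp(−α(θ − β)))
P_1 = 1/(1+e^{-2.9680}) = 0.9511
P_2 = 1/(1+e^{0.8400}) = 0.3015
P_3 = 1/(1+e^{0.6076}) = 0.3526
P_4 = 1/(1+e^{-1.8720}) = 0.8667
E[score] = 0.9511 + 0.3015 + 0.3526 + 0.8667 = 2.4719

2.47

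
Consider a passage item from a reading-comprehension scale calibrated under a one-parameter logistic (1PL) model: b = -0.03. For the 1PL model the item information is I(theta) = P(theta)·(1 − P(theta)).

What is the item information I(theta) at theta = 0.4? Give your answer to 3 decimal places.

P = 1/(1+e^{-0.4300}) = 0.6059
P(1−P) = 0.6059 × 0.3941 = 0.2388
I = P(1−P) = 0.23879

0.239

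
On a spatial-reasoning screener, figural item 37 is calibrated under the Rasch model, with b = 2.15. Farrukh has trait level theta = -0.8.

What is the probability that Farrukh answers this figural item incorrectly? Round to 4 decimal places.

0.9503

P(theta) = 1 / (1 + exp(−(theta − b)))
Exponent: (-0.8 − 2.15) = -2.9500
1/(1 + e^{2.9500}) = 0.0497
P = 0.0497
P(incorrect) = 1 − 0.0497 = 0.9503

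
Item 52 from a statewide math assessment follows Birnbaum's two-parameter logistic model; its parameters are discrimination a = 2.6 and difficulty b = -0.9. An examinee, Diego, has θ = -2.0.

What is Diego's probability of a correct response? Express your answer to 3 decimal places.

0.054

P(θ) = 1 / (1 + exp(−a(θ − b)))
Exponent: 2.6 × (-2.0 − (-0.9)) = -2.8600
1/(1 + e^{2.8600}) = 0.0542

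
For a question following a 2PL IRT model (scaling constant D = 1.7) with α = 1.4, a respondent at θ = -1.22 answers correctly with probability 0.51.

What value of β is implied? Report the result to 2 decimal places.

-1.24

P(θ) = 1 / (1 + exp(−D·α(θ − β)))
logit(0.51) = ln(0.51/0.49) = 0.0400
β = θ − logit/(1.7·α) = -1.22 − 0.0400/2.3800 = -1.2368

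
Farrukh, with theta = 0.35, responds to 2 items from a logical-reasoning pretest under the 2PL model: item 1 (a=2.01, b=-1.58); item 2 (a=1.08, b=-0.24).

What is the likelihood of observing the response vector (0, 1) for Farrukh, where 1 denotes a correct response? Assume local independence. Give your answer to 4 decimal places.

0.0132

P(theta) = 1 / (1 + exp(−a(theta − b)))
P_1 = 1/(1+e^{-3.8793}) = 0.9798
P_2 = 1/(1+e^{-0.6372}) = 0.6541
L = (1−P_1) × P_2 = 0.0202 × 0.6541 = 0.01324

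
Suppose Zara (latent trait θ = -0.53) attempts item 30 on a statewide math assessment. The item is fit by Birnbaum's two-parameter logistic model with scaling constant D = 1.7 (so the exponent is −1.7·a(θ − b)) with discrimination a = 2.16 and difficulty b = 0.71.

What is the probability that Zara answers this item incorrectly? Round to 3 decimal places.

P(θ) = 1 / (1 + exp(−D·a(θ − b)))
Exponent: 1.7 × 2.16 × (-0.53 − 0.71) = -4.5533
1/(1 + e^{4.5533}) = 0.0104
P = 0.0104
P(incorrect) = 1 − 0.0104 = 0.9896

0.990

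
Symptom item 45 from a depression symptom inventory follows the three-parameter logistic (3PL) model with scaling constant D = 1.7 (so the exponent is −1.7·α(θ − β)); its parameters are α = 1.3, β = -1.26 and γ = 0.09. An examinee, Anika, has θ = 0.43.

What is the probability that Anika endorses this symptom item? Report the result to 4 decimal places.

0.9788

P(θ) = γ + (1 − γ) · 1 / (1 + exp(−D·α(θ − β)))
Exponent: 1.7 × 1.3 × (0.43 − (-1.26)) = 3.7349
1/(1 + e^{-3.7349}) = 0.9767
P = 0.09 + 0.91 × 0.9767 = 0.9788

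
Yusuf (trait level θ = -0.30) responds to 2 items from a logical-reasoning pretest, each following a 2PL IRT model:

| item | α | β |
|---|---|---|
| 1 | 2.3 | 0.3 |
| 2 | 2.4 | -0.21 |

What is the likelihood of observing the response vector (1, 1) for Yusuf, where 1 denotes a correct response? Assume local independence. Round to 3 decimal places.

0.090

P(θ) = 1 / (1 + exp(−α(θ − β)))
P_1 = 1/(1+e^{1.3800}) = 0.2010
P_2 = 1/(1+e^{0.2160}) = 0.4462
L = P_1 × P_2 = 0.2010 × 0.4462 = 0.08969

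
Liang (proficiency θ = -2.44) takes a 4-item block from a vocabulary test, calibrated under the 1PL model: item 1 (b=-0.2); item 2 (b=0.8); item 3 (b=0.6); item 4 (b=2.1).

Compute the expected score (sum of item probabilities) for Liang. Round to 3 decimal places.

0.190

P(θ) = 1 / (1 + exp(−(θ − b)))
P_1 = 1/(1+e^{2.2400}) = 0.0962
P_2 = 1/(1+e^{3.2400}) = 0.0377
P_3 = 1/(1+e^{3.0400}) = 0.0457
P_4 = 1/(1+e^{4.5400}) = 0.0106
E[score] = 0.0962 + 0.0377 + 0.0457 + 0.0106 = 0.1901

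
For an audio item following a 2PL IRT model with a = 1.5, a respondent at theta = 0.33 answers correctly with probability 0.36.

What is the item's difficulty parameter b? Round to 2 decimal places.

0.71

P(theta) = 1 / (1 + exp(−a(theta − b)))
logit(0.36) = ln(0.36/0.64) = -0.5754
b = theta − logit/(a) = 0.33 − (-0.5754)/1.5000 = 0.7136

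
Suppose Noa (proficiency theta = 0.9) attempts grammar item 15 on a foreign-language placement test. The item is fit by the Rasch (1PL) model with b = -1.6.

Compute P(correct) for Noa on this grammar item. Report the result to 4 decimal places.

0.9241

P(theta) = 1 / (1 + exp(−(theta − b)))
Exponent: (0.9 − (-1.6)) = 2.5000
1/(1 + e^{-2.5000}) = 0.9241
P = 0.9241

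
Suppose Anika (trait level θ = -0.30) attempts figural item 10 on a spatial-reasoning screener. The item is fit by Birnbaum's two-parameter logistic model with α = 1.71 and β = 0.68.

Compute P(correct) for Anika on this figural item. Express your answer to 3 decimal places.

0.158

P(θ) = 1 / (1 + exp(−α(θ − β)))
Exponent: 1.71 × (-0.30 − 0.68) = -1.6758
1/(1 + e^{1.6758}) = 0.1577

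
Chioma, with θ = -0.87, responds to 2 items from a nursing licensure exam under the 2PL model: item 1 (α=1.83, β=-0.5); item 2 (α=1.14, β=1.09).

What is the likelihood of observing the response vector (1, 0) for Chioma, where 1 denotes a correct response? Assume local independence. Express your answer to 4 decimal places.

P(θ) = 1 / (1 + exp(−α(θ − β)))
P_1 = 1/(1+e^{0.6771}) = 0.3369
P_2 = 1/(1+e^{2.2344}) = 0.0967
L = P_1 × (1−P_2) = 0.3369 × 0.9033 = 0.30433

0.3043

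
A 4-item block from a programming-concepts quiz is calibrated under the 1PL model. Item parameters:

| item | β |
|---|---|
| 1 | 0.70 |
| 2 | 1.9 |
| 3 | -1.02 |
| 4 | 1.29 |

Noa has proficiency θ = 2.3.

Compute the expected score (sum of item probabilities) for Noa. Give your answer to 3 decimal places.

3.129

P(θ) = 1 / (1 + exp(−(θ − β)))
P_1 = 1/(1+e^{-1.6000}) = 0.8320
P_2 = 1/(1+e^{-0.4000}) = 0.5987
P_3 = 1/(1+e^{-3.3200}) = 0.9651
P_4 = 1/(1+e^{-1.0100}) = 0.7330
E[score] = 0.8320 + 0.5987 + 0.9651 + 0.7330 = 3.1288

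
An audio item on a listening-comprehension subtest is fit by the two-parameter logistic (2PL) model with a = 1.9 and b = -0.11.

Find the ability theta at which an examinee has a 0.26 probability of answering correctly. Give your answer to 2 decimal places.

P(theta) = 1 / (1 + exp(−a(theta − b)))
logit = ln(0.2600/0.7400) = -1.0460
theta = b + logit/(a) = -0.11 + (-1.0460)/1.9000 = -0.6605

-0.66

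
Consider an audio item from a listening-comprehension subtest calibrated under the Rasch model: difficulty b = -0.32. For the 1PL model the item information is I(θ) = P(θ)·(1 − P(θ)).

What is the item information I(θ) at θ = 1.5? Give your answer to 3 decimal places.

0.120

P = 1/(1+e^{-1.8200}) = 0.8606
P(1−P) = 0.8606 × 0.1394 = 0.1200
I = P(1−P) = 0.11999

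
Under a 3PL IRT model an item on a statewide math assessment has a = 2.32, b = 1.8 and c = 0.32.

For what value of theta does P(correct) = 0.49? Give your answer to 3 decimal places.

P(theta) = c + (1 − c) · 1 / (1 + exp(−a(theta − b)))
Remove guessing floor: (0.49 − 0.32)/(1 − 0.32) = 0.2500
logit = ln(0.2500/0.7500) = -1.0986
theta = b + logit/(a) = 1.8 + (-1.0986)/2.3200 = 1.3265

1.326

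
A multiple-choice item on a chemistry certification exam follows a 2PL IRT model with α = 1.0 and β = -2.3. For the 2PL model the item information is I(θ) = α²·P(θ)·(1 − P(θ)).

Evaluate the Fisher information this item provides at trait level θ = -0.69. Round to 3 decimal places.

0.139

P = 1/(1+e^{-1.6100}) = 0.8334
P(1−P) = 0.8334 × 0.1666 = 0.1388
I = α² × P(1−P) = 1.0² × 0.1388 = 0.13884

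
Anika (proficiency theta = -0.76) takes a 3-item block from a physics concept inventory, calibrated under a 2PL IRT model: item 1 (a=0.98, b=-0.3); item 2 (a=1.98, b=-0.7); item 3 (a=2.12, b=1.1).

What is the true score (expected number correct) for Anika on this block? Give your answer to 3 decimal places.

0.879

P(theta) = 1 / (1 + exp(−a(theta − b)))
P_1 = 1/(1+e^{0.4508}) = 0.3892
P_2 = 1/(1+e^{0.1188}) = 0.4703
P_3 = 1/(1+e^{3.9432}) = 0.0190
E[score] = 0.3892 + 0.4703 + 0.0190 = 0.8785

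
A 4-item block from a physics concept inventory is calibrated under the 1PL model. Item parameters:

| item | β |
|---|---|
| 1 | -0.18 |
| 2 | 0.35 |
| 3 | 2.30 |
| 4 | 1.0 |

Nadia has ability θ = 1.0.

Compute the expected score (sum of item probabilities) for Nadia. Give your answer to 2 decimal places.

P(θ) = 1 / (1 + exp(−(θ − β)))
P_1 = 1/(1+e^{-1.1800}) = 0.7649
P_2 = 1/(1+e^{-0.6500}) = 0.6570
P_3 = 1/(1+e^{1.3000}) = 0.2142
P_4 = 1/(1+e^{0.0000}) = 0.5000
E[score] = 0.7649 + 0.6570 + 0.2142 + 0.5000 = 2.1361

2.14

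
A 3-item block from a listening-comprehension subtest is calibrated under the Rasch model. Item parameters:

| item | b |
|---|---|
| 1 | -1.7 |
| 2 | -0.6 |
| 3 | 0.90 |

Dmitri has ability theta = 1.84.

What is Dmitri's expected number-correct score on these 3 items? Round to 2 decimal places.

P(theta) = 1 / (1 + exp(−(theta − b)))
P_1 = 1/(1+e^{-3.5400}) = 0.9718
P_2 = 1/(1+e^{-2.4400}) = 0.9198
P_3 = 1/(1+e^{-0.9400}) = 0.7191
E[score] = 0.9718 + 0.9198 + 0.7191 = 2.6107

2.61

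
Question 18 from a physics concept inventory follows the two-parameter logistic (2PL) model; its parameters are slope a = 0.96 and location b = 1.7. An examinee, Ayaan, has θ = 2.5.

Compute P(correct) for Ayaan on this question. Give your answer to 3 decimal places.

0.683

P(θ) = 1 / (1 + exp(−a(θ − b)))
Exponent: 0.96 × (2.5 − 1.7) = 0.7680
1/(1 + e^{-0.7680}) = 0.6831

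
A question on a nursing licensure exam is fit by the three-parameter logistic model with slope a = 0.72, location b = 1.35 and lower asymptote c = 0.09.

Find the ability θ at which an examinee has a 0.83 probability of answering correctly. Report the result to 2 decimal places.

P(θ) = c + (1 − c) · 1 / (1 + exp(−a(θ − b)))
Remove guessing floor: (0.83 − 0.09)/(1 − 0.09) = 0.8132
logit = ln(0.8132/0.1868) = 1.4709
θ = b + logit/(a) = 1.35 + 1.4709/0.7200 = 3.3928

3.39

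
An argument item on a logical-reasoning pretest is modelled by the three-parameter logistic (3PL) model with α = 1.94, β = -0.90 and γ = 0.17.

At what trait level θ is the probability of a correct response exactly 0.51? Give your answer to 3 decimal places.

-1.088

P(θ) = γ + (1 − γ) · 1 / (1 + exp(−α(θ − β)))
Remove guessing floor: (0.51 − 0.17)/(1 − 0.17) = 0.4096
logit = ln(0.4096/0.5904) = -0.3655
θ = β + logit/(α) = -0.90 + (-0.3655)/1.9400 = -1.0884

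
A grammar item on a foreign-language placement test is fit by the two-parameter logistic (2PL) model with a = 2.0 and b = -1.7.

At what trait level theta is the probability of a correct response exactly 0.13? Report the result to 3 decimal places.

-2.650

P(theta) = 1 / (1 + exp(−a(theta − b)))
logit = ln(0.1300/0.8700) = -1.9010
theta = b + logit/(a) = -1.7 + (-1.9010)/2.0000 = -2.6505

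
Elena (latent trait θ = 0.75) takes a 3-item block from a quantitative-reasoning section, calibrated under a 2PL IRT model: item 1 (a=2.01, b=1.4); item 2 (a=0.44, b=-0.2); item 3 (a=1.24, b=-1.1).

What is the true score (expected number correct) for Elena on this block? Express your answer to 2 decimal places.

P(θ) = 1 / (1 + exp(−a(θ − b)))
P_1 = 1/(1+e^{1.3065}) = 0.2131
P_2 = 1/(1+e^{-0.4180}) = 0.6030
P_3 = 1/(1+e^{-2.2940}) = 0.9084
E[score] = 0.2131 + 0.6030 + 0.9084 = 1.7245

1.72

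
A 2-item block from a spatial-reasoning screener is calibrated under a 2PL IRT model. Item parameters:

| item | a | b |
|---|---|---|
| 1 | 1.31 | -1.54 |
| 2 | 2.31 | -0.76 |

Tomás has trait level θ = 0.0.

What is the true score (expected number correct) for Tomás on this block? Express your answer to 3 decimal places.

1.735

P(θ) = 1 / (1 + exp(−a(θ − b)))
P_1 = 1/(1+e^{-2.0174}) = 0.8826
P_2 = 1/(1+e^{-1.7556}) = 0.8527
E[score] = 0.8826 + 0.8527 = 1.7353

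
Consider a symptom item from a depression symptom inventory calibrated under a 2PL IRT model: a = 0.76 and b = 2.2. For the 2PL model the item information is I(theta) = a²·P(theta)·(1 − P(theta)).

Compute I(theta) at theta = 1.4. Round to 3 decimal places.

P = 1/(1+e^{0.6080}) = 0.3525
P(1−P) = 0.3525 × 0.6475 = 0.2282
I = a² × P(1−P) = 0.76² × 0.2282 = 0.13184

0.132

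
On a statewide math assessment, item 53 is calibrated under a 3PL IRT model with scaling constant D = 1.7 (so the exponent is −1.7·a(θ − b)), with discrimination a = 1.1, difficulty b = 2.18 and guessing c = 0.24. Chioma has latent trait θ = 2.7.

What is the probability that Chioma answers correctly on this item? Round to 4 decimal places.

0.7915

P(θ) = c + (1 − c) · 1 / (1 + exp(−D·a(θ − b)))
Exponent: 1.7 × 1.1 × (2.7 − 2.18) = 0.9724
1/(1 + e^{-0.9724}) = 0.7256
P = 0.24 + 0.76 × 0.7256 = 0.7915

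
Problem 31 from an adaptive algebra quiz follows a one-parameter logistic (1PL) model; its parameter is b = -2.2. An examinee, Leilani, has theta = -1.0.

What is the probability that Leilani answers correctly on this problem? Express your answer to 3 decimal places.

0.769

P(theta) = 1 / (1 + exp(−(theta − b)))
Exponent: (-1.0 − (-2.2)) = 1.2000
1/(1 + e^{-1.2000}) = 0.7685
P = 0.7685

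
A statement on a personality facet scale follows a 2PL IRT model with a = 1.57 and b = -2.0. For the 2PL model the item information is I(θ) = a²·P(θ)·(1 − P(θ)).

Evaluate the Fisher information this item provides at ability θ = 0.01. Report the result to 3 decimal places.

0.097

P = 1/(1+e^{-3.1557}) = 0.9591
P(1−P) = 0.9591 × 0.0409 = 0.0392
I = a² × P(1−P) = 1.57² × 0.0392 = 0.09662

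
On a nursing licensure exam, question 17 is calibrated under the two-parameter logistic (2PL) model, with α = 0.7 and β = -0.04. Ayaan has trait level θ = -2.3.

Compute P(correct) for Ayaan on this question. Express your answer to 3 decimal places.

P(θ) = 1 / (1 + exp(−α(θ − β)))
Exponent: 0.7 × (-2.3 − (-0.04)) = -1.5820
1/(1 + e^{1.5820}) = 0.1705

0.171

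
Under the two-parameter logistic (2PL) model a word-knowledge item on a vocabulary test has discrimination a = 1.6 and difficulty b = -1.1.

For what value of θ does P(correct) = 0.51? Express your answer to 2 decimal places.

P(θ) = 1 / (1 + exp(−a(θ − b)))
logit = ln(0.5100/0.4900) = 0.0400
θ = b + logit/(a) = -1.1 + 0.0400/1.6000 = -1.0750

-1.07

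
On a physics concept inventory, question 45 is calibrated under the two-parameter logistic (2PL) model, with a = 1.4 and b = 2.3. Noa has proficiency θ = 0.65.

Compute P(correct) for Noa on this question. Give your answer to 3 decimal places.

0.090

P(θ) = 1 / (1 + exp(−a(θ − b)))
Exponent: 1.4 × (0.65 − 2.3) = -2.3100
1/(1 + e^{2.3100}) = 0.0903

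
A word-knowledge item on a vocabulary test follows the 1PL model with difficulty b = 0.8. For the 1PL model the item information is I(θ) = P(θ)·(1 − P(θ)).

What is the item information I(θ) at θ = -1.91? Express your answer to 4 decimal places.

P = 1/(1+e^{2.7100}) = 0.0624
P(1−P) = 0.0624 × 0.9376 = 0.0585
I = P(1−P) = 0.05849

0.0585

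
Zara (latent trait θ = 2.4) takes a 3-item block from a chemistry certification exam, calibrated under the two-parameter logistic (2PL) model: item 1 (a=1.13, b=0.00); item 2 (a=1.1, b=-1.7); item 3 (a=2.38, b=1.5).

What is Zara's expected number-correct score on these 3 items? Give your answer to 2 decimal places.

P(θ) = 1 / (1 + exp(−a(θ − b)))
P_1 = 1/(1+e^{-2.7120}) = 0.9377
P_2 = 1/(1+e^{-4.5100}) = 0.9891
P_3 = 1/(1+e^{-2.1420}) = 0.8949
E[score] = 0.9377 + 0.9891 + 0.8949 = 2.8218

2.82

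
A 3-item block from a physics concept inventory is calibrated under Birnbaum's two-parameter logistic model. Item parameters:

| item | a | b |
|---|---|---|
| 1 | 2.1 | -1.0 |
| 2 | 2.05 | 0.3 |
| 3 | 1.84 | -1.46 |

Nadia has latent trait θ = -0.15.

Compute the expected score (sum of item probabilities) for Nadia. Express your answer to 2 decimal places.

2.06

P(θ) = 1 / (1 + exp(−a(θ − b)))
P_1 = 1/(1+e^{-1.7850}) = 0.8563
P_2 = 1/(1+e^{0.9225}) = 0.2844
P_3 = 1/(1+e^{-2.4104}) = 0.9176
E[score] = 0.8563 + 0.2844 + 0.9176 = 2.0584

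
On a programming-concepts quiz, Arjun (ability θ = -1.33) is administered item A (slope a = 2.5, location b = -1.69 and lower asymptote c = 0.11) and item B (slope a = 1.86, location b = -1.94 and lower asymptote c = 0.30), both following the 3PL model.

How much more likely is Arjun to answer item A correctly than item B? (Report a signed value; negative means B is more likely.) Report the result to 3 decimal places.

-0.087

P(θ) = c + (1 − c) · 1 / (1 + exp(−a(θ − b)))
P_A = 0.7427
P_B = 0.8297
P_A − P_B = -0.0869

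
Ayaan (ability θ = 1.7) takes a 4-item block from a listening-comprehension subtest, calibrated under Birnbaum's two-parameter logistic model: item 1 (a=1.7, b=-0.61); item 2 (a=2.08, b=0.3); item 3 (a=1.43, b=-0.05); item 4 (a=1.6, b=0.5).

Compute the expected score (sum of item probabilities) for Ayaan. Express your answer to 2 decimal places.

P(θ) = 1 / (1 + exp(−a(θ − b)))
P_1 = 1/(1+e^{-3.9270}) = 0.9807
P_2 = 1/(1+e^{-2.9120}) = 0.9484
P_3 = 1/(1+e^{-2.5025}) = 0.9243
P_4 = 1/(1+e^{-1.9200}) = 0.8721
E[score] = 0.9807 + 0.9484 + 0.9243 + 0.8721 = 3.7256

3.73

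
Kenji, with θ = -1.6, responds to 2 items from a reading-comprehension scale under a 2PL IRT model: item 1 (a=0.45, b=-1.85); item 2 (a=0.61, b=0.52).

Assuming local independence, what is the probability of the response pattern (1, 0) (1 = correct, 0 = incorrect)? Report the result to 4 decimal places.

0.4144

P(θ) = 1 / (1 + exp(−a(θ − b)))
P_1 = 1/(1+e^{-0.1125}) = 0.5281
P_2 = 1/(1+e^{1.2932}) = 0.2153
L = P_1 × (1−P_2) = 0.5281 × 0.7847 = 0.41439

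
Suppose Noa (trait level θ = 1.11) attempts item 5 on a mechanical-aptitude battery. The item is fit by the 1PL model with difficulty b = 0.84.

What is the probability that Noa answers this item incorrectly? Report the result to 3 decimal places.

P(θ) = 1 / (1 + exp(−(θ − b)))
Exponent: (1.11 − 0.84) = 0.2700
1/(1 + e^{-0.2700}) = 0.5671
P = 0.5671
P(incorrect) = 1 − 0.5671 = 0.4329

0.433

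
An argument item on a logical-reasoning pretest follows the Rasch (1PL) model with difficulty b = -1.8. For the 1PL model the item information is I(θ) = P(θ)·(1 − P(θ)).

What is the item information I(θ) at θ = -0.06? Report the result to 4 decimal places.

P = 1/(1+e^{-1.7400}) = 0.8507
P(1−P) = 0.8507 × 0.1493 = 0.1270
I = P(1−P) = 0.12702

0.1270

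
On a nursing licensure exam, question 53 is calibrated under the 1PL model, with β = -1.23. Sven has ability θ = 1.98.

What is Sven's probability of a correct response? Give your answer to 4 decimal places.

0.9612

P(θ) = 1 / (1 + exp(−(θ − β)))
Exponent: (1.98 − (-1.23)) = 3.2100
1/(1 + e^{-3.2100}) = 0.9612
P = 0.9612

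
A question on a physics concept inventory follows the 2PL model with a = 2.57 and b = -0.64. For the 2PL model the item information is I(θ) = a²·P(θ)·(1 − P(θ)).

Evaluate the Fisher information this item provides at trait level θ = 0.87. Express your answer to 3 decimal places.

P = 1/(1+e^{-3.8807}) = 0.9798
P(1−P) = 0.9798 × 0.0202 = 0.0198
I = a² × P(1−P) = 2.57² × 0.0198 = 0.13085

0.131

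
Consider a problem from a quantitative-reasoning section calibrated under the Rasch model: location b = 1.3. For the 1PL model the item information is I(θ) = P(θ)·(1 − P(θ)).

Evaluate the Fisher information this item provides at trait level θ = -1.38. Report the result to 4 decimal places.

0.0600

P = 1/(1+e^{2.6800}) = 0.0642
P(1−P) = 0.0642 × 0.9358 = 0.0600
I = P(1−P) = 0.06005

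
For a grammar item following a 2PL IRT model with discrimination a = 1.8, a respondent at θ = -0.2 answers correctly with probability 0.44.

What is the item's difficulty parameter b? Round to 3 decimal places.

P(θ) = 1 / (1 + exp(−a(θ − b)))
logit(0.44) = ln(0.44/0.56) = -0.2412
b = θ − logit/(a) = -0.2 − (-0.2412)/1.8000 = -0.0660

-0.066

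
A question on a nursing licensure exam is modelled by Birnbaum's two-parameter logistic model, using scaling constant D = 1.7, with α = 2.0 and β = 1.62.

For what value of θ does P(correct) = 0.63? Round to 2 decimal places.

P(θ) = 1 / (1 + exp(−D·α(θ − β)))
logit = ln(0.6300/0.3700) = 0.5322
θ = β + logit/(1.7·α) = 1.62 + 0.5322/3.4000 = 1.7765

1.78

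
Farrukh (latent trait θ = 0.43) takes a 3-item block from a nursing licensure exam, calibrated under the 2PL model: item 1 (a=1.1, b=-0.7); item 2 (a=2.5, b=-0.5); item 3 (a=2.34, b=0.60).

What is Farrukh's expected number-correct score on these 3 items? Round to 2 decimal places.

P(θ) = 1 / (1 + exp(−a(θ − b)))
P_1 = 1/(1+e^{-1.2430}) = 0.7761
P_2 = 1/(1+e^{-2.3250}) = 0.9109
P_3 = 1/(1+e^{0.3978}) = 0.4018
E[score] = 0.7761 + 0.9109 + 0.4018 = 2.0889

2.09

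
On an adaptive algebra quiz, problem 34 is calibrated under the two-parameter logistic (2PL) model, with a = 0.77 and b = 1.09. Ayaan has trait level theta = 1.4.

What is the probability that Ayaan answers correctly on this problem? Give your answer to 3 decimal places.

P(theta) = 1 / (1 + exp(−a(theta − b)))
Exponent: 0.77 × (1.4 − 1.09) = 0.2387
1/(1 + e^{-0.2387}) = 0.5594

0.559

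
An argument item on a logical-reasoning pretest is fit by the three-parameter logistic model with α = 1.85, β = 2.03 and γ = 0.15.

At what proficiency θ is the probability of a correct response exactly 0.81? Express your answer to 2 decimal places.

2.70

P(θ) = γ + (1 − γ) · 1 / (1 + exp(−α(θ − β)))
Remove guessing floor: (0.81 − 0.15)/(1 − 0.15) = 0.7765
logit = ln(0.7765/0.2235) = 1.2452
θ = β + logit/(α) = 2.03 + 1.2452/1.8500 = 2.7031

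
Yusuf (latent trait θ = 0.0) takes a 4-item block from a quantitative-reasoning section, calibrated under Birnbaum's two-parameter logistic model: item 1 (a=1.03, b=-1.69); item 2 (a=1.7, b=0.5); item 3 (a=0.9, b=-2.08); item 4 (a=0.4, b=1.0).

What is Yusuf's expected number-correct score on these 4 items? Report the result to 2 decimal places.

P(θ) = 1 / (1 + exp(−a(θ − b)))
P_1 = 1/(1+e^{-1.7407}) = 0.8508
P_2 = 1/(1+e^{0.8500}) = 0.2994
P_3 = 1/(1+e^{-1.8720}) = 0.8667
P_4 = 1/(1+e^{0.4000}) = 0.4013
E[score] = 0.8508 + 0.2994 + 0.8667 + 0.4013 = 2.4182

2.42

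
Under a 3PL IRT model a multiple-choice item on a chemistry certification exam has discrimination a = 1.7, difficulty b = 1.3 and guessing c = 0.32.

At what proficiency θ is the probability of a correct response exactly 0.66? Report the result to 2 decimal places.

P(θ) = c + (1 − c) · 1 / (1 + exp(−a(θ − b)))
Remove guessing floor: (0.66 − 0.32)/(1 − 0.32) = 0.5000
logit = ln(0.5000/0.5000) = 0.0000
θ = b + logit/(a) = 1.3 + 0.0000/1.7000 = 1.3000

1.30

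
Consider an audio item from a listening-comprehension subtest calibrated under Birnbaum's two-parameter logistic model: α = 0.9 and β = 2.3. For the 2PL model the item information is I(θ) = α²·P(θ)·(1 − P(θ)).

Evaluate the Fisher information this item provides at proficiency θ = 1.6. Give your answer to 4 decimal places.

0.1837

P = 1/(1+e^{0.6300}) = 0.3475
P(1−P) = 0.3475 × 0.6525 = 0.2267
I = α² × P(1−P) = 0.9² × 0.2267 = 0.18367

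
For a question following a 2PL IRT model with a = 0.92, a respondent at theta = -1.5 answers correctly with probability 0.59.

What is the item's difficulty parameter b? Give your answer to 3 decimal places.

P(theta) = 1 / (1 + exp(−a(theta − b)))
logit(0.59) = ln(0.59/0.41) = 0.3640
b = theta − logit/(a) = -1.5 − 0.3640/0.9200 = -1.8956

-1.896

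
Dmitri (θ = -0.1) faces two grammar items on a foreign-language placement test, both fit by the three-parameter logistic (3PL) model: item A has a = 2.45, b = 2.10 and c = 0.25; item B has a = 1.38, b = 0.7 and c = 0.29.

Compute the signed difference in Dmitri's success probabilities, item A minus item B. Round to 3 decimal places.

P(θ) = c + (1 − c) · 1 / (1 + exp(−a(θ − b)))
P_A = 0.2534
P_B = 0.4668
P_A − P_B = -0.2134

-0.213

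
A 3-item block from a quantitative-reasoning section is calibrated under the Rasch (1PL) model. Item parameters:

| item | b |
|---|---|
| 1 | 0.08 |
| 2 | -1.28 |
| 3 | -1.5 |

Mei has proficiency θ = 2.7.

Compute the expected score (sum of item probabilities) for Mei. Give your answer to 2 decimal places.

P(θ) = 1 / (1 + exp(−(θ − b)))
P_1 = 1/(1+e^{-2.6200}) = 0.9321
P_2 = 1/(1+e^{-3.9800}) = 0.9817
P_3 = 1/(1+e^{-4.2000}) = 0.9852
E[score] = 0.9321 + 0.9817 + 0.9852 = 2.8990

2.90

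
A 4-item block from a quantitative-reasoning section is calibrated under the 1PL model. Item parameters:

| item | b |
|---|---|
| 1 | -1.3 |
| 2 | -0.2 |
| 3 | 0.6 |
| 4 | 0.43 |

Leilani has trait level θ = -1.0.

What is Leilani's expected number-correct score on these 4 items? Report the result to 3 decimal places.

1.246

P(θ) = 1 / (1 + exp(−(θ − b)))
P_1 = 1/(1+e^{-0.3000}) = 0.5744
P_2 = 1/(1+e^{0.8000}) = 0.3100
P_3 = 1/(1+e^{1.6000}) = 0.1680
P_4 = 1/(1+e^{1.4300}) = 0.1931
E[score] = 0.5744 + 0.3100 + 0.1680 + 0.1931 = 1.2455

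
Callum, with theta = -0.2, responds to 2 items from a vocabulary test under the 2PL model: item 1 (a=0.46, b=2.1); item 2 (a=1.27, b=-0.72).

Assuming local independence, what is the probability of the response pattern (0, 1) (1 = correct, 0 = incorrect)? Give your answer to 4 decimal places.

P(theta) = 1 / (1 + exp(−a(theta − b)))
P_1 = 1/(1+e^{1.0580}) = 0.2577
P_2 = 1/(1+e^{-0.6604}) = 0.6594
L = (1−P_1) × P_2 = 0.7423 × 0.6594 = 0.48944

0.4894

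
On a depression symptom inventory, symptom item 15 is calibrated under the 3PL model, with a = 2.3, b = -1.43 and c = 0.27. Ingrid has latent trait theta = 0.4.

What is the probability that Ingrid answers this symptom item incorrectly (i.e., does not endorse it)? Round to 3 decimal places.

0.011

P(theta) = c + (1 − c) · 1 / (1 + exp(−a(theta − b)))
Exponent: 2.3 × (0.4 − (-1.43)) = 4.2090
1/(1 + e^{-4.2090}) = 0.9854
P = 0.27 + 0.73 × 0.9854 = 0.9893
P(incorrect) = 1 − 0.9893 = 0.0107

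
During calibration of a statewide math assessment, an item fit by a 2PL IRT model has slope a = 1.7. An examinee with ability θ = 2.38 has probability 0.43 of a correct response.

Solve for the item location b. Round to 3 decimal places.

2.546

P(θ) = 1 / (1 + exp(−a(θ − b)))
logit(0.43) = ln(0.43/0.57) = -0.2819
b = θ − logit/(a) = 2.38 − (-0.2819)/1.7000 = 2.5458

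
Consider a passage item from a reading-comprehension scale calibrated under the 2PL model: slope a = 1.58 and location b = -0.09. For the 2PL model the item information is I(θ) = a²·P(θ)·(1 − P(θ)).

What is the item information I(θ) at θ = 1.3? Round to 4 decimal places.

P = 1/(1+e^{-2.1962}) = 0.8999
P(1−P) = 0.8999 × 0.1001 = 0.0901
I = a² × P(1−P) = 1.58² × 0.0901 = 0.22486

0.2249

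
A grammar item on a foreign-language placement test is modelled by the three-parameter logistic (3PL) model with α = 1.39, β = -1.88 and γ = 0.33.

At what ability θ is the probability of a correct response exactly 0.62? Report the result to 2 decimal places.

P(θ) = γ + (1 − γ) · 1 / (1 + exp(−α(θ − β)))
Remove guessing floor: (0.62 − 0.33)/(1 − 0.33) = 0.4328
logit = ln(0.4328/0.5672) = -0.2703
θ = β + logit/(α) = -1.88 + (-0.2703)/1.3900 = -2.0745

-2.07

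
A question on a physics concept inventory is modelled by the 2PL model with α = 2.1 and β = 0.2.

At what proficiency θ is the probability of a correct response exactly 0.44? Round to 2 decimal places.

0.09

P(θ) = 1 / (1 + exp(−α(θ − β)))
logit = ln(0.4400/0.5600) = -0.2412
θ = β + logit/(α) = 0.2 + (-0.2412)/2.1000 = 0.0852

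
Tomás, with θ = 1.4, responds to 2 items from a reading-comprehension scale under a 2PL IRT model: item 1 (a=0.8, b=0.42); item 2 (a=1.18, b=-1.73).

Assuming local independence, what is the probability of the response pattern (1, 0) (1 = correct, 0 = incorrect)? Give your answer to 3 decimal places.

P(θ) = 1 / (1 + exp(−a(θ − b)))
P_1 = 1/(1+e^{-0.7840}) = 0.6865
P_2 = 1/(1+e^{-3.6934}) = 0.9757
L = P_1 × (1−P_2) = 0.6865 × 0.0243 = 0.01667

0.017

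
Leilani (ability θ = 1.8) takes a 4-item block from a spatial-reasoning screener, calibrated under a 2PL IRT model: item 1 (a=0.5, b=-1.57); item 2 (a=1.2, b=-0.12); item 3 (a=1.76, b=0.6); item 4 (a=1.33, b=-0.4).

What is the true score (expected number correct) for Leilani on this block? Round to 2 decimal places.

3.59

P(θ) = 1 / (1 + exp(−a(θ − b)))
P_1 = 1/(1+e^{-1.6850}) = 0.8436
P_2 = 1/(1+e^{-2.3040}) = 0.9092
P_3 = 1/(1+e^{-2.1120}) = 0.8921
P_4 = 1/(1+e^{-2.9260}) = 0.9491
E[score] = 0.8436 + 0.9092 + 0.8921 + 0.9491 = 3.5940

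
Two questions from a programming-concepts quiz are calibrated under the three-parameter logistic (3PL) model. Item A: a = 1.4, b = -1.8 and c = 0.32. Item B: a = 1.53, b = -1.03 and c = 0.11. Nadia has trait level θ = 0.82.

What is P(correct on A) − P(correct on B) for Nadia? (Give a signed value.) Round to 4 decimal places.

P(θ) = c + (1 − c) · 1 / (1 + exp(−a(θ − b)))
P_A = 0.9831
P_B = 0.9504
P_A − P_B = 0.0326

0.0326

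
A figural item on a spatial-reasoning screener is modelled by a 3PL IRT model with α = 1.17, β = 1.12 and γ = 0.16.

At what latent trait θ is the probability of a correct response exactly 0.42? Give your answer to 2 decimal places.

0.43

P(θ) = γ + (1 − γ) · 1 / (1 + exp(−α(θ − β)))
Remove guessing floor: (0.42 − 0.16)/(1 − 0.16) = 0.3095
logit = ln(0.3095/0.6905) = -0.8023
θ = β + logit/(α) = 1.12 + (-0.8023)/1.1700 = 0.4342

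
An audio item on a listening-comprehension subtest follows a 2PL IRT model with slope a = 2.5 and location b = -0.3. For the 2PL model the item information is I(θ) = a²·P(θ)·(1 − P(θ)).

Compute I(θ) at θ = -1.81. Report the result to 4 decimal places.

P = 1/(1+e^{3.7750}) = 0.0224
P(1−P) = 0.0224 × 0.9776 = 0.0219
I = a² × P(1−P) = 2.5² × 0.0219 = 0.13700

0.1370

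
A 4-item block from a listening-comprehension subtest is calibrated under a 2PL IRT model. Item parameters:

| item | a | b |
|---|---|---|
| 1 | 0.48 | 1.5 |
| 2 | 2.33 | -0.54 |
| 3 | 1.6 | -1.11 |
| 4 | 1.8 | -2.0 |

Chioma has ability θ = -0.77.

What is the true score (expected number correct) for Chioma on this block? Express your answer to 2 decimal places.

2.16

P(θ) = 1 / (1 + exp(−a(θ − b)))
P_1 = 1/(1+e^{1.0896}) = 0.2517
P_2 = 1/(1+e^{0.5359}) = 0.3691
P_3 = 1/(1+e^{-0.5440}) = 0.6327
P_4 = 1/(1+e^{-2.2140}) = 0.9015
E[score] = 0.2517 + 0.3691 + 0.6327 + 0.9015 = 2.1551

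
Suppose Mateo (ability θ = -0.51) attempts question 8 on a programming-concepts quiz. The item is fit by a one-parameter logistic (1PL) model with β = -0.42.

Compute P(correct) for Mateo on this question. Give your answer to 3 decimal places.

P(θ) = 1 / (1 + exp(−(θ − β)))
Exponent: (-0.51 − (-0.42)) = -0.0900
1/(1 + e^{0.0900}) = 0.4775
P = 0.4775

0.478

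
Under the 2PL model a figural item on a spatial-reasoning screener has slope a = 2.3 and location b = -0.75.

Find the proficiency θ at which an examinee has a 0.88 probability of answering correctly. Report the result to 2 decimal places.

P(θ) = 1 / (1 + exp(−a(θ − b)))
logit = ln(0.8800/0.1200) = 1.9924
θ = b + logit/(a) = -0.75 + 1.9924/2.3000 = 0.1163

0.12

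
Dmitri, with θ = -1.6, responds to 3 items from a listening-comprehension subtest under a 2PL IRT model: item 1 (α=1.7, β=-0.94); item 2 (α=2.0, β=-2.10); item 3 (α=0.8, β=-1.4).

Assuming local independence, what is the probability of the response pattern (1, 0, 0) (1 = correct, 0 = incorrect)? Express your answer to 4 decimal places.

P(θ) = 1 / (1 + exp(−α(θ − β)))
P_1 = 1/(1+e^{1.1220}) = 0.2456
P_2 = 1/(1+e^{-1.0000}) = 0.7311
P_3 = 1/(1+e^{0.1600}) = 0.4601
L = P_1 × (1−P_2) × (1−P_3) = 0.2456 × 0.2689 × 0.5399 = 0.03567

0.0357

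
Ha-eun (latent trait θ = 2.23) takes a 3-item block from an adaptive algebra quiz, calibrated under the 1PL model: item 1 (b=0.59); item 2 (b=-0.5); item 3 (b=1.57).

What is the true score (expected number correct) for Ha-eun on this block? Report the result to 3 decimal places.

P(θ) = 1 / (1 + exp(−(θ − b)))
P_1 = 1/(1+e^{-1.6400}) = 0.8375
P_2 = 1/(1+e^{-2.7300}) = 0.9388
P_3 = 1/(1+e^{-0.6600}) = 0.6593
E[score] = 0.8375 + 0.9388 + 0.6593 = 2.4356

2.436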